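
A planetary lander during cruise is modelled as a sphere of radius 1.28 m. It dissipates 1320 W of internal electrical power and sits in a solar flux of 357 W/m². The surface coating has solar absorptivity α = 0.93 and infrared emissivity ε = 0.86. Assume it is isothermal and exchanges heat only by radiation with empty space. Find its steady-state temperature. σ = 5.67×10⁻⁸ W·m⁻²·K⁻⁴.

T ≈ 234 K

At steady state, absorbed solar power + internal power = radiated power.
Absorbed: α·S·A_cross = 0.93·357·5.147 = 1709 W (cross-section πr²).
Total input = 1709 + 1320 = 3029 W.
Radiated: εσ·A_surf·T⁴ with A_surf = 4πr² = 20.59 m².
T⁴ = 3029/(0.86·5.67×10⁻⁸·20.59) = 3.017×10⁹ K⁴.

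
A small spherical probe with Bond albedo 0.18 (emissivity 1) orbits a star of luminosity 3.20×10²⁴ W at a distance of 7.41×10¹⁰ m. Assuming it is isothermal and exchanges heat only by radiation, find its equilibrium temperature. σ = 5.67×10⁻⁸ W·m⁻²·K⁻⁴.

First find the stellar flux at distance d: S = L/(4πd²) = 3.20×10²⁴/(4π·(7.41×10¹⁰)²) = 46.38 W/m².
For an isothermal sphere, absorbed (1−a)S·πr² = emitted σ·4πr²·T⁴, so T⁴ = (1−a)S/(4σ).
T⁴ = 0.820·46.38/(4·5.67×10⁻⁸) = 1.677×10⁸ K⁴.

T ≈ 114 K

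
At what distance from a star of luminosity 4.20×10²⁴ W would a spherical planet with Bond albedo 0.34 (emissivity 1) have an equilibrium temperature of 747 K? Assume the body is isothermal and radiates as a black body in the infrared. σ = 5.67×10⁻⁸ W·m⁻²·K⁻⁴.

For an isothermal black-emitting sphere, (1−a)S·πr² = σ·4πr²·T⁴ ⇒ S = 4σT⁴/(1−a).
S = 4·5.67×10⁻⁸·(747)⁴/0.660 = 1.070×10⁵ W/m².
Flux falls as S = L/(4πd²), so d = √(L/(4πS)) = √(4.20×10²⁴/(4π·1.070×10⁵)).

d ≈ 1.77×10⁹ m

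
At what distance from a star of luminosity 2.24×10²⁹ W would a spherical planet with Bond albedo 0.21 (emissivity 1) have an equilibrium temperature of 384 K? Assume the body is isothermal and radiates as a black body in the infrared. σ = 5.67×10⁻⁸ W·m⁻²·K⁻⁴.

d ≈ 1.69×10¹² m

For an isothermal black-emitting sphere, (1−a)S·πr² = σ·4πr²·T⁴ ⇒ S = 4σT⁴/(1−a).
S = 4·5.67×10⁻⁸·(384)⁴/0.790 = 6242 W/m².
Flux falls as S = L/(4πd²), so d = √(L/(4πS)) = √(2.24×10²⁹/(4π·6242)).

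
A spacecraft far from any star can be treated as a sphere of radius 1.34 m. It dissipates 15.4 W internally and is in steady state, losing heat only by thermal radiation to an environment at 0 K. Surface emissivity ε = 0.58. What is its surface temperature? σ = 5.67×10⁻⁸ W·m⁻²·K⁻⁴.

Steady state: internal power = radiated power, P = εσA T⁴.
Radiating area A = 4πr² = 22.56 m².
T⁴ = P/(εσA) = 15.4/(0.58·5.67×10⁻⁸·22.56) = 2.075×10⁷ K⁴.
T = (2.075×10⁷)^(1/4).

T ≈ 67.5 K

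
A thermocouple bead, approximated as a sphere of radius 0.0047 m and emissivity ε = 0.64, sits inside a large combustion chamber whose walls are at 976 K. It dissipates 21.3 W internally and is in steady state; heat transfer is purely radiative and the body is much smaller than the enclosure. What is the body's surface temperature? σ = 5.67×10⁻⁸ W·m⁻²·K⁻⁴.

For a small grey body in a large enclosure, net radiated power = εσA(T⁴ − T_w⁴).
Steady state: P = εσA(T⁴ − T_w⁴) with A = 4πr² = 2.776×10⁻⁴ m².
T⁴ = P/(εσA) + T_w⁴ = 21.3/(0.64·5.67×10⁻⁸·2.776×10⁻⁴) + (976)⁴
    = 2.115×10¹² + 9.074×10¹¹ = 3.022×10¹² K⁴.

T ≈ 1320 K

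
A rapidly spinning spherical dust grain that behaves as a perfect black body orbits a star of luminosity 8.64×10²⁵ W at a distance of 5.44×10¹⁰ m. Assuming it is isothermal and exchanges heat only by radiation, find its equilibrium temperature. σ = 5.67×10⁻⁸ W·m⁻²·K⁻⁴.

T ≈ 318 K

First find the stellar flux at distance d: S = L/(4πd²) = 8.64×10²⁵/(4π·(5.44×10¹⁰)²) = 2323 W/m².
For an isothermal sphere, absorbed (1−a)S·πr² = emitted σ·4πr²·T⁴, so T⁴ = (1−a)S/(4σ).
T⁴ = 1.00·2323/(4·5.67×10⁻⁸) = 1.024×10¹⁰ K⁴.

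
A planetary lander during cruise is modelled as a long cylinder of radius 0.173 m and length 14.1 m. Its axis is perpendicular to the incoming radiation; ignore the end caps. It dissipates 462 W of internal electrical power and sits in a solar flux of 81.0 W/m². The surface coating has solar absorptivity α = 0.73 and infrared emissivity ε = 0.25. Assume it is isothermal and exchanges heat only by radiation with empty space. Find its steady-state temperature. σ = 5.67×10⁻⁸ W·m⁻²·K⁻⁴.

At steady state, absorbed solar power + internal power = radiated power.
Absorbed: α·S·A_cross = 0.73·81.0·4.879 = 288.5 W (cross-section 2rL).
Total input = 288.5 + 462 = 750.5 W.
Radiated: εσ·A_surf·T⁴ with A_surf = 2πrL = 15.33 m².
T⁴ = 750.5/(0.25·5.67×10⁻⁸·15.33) = 3.454×10⁹ K⁴.

T ≈ 242 K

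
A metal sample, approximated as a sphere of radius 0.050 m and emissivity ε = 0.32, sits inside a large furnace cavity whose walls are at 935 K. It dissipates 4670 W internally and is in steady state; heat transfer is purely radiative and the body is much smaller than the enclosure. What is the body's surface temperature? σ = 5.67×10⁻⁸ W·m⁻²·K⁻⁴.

T ≈ 1730 K

For a small grey body in a large enclosure, net radiated power = εσA(T⁴ − T_w⁴).
Steady state: P = εσA(T⁴ − T_w⁴) with A = 4πr² = 0.03142 m².
T⁴ = P/(εσA) + T_w⁴ = 4670/(0.32·5.67×10⁻⁸·0.03142) + (935)⁴
    = 8.193×10¹² + 7.643×10¹¹ = 8.957×10¹² K⁴.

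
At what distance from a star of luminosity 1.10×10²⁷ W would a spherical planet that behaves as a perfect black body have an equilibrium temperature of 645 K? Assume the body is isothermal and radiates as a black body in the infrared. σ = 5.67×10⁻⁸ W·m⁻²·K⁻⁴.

d ≈ 4.72×10¹⁰ m

For an isothermal black-emitting sphere, (1−a)S·πr² = σ·4πr²·T⁴ ⇒ S = 4σT⁴/(1−a).
S = 4·5.67×10⁻⁸·(645)⁴/1.00 = 39250 W/m².
Flux falls as S = L/(4πd²), so d = √(L/(4πS)) = √(1.10×10²⁷/(4π·39250)).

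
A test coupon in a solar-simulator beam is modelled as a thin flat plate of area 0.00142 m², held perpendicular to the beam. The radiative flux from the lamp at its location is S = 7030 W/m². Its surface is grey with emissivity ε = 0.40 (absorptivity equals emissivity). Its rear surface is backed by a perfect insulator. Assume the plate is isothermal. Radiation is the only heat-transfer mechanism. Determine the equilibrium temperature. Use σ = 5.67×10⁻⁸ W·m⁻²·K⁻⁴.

At equilibrium, absorbed power = emitted power.
Absorbing cross-section = A = 0.001420 m²; emitting surface = A = 0.001420 m² (ratio 1).
εS·A_cross = εσ·A_surf·T⁴  ⇒  T⁴ = S/(1σ)   (ε cancels).
T⁴ = 7030/(1·5.67×10⁻⁸) = 1.240×10¹¹ K⁴.
T = (1.240×10¹¹)^(1/4).

T ≈ 593 K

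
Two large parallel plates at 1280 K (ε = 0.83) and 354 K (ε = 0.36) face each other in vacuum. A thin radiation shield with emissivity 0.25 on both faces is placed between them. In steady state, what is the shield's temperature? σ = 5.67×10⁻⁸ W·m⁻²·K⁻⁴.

T_s ≈ 1120 K

In steady state the net flux on the hot side equals that on the cold side.
σ(T₁⁴−T_s⁴)/D₁ = σ(T_s⁴−T₂⁴)/D₂, with D₁ = 1/ε₁+1/ε_s−1 = 4.205, D₂ = 1/ε_s+1/ε₂−1 = 5.778.
Solve for T_s⁴: T_s⁴ = (D₂·T₁⁴ + D₁·T₂⁴)/(D₁+D₂) = 1.560×10¹² K⁴.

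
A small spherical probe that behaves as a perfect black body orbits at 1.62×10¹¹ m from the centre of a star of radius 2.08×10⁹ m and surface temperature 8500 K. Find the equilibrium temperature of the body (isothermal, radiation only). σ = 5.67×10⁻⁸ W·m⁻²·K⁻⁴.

T ≈ 681 K

The star's surface emits σT_*⁴; at distance d the flux is S = σT_*⁴(R_*/d)².
S = 5.67×10⁻⁸·(8500)⁴·(2.08×10⁹/1.62×10¹¹)² = 48790 W/m².
For an isothermal sphere T⁴ = (1−a)S/(4σ) = 2.151×10¹¹ K⁴.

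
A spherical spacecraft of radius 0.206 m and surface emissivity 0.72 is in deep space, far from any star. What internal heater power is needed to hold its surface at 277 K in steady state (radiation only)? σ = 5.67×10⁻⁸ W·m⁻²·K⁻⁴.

P ≈ 128 W

P = εσ·4πr²·T⁴.
4πr² = 0.5333 m²; T⁴ = 5.887×10⁹ K⁴.
P = 0.72·5.67×10⁻⁸·0.5333·5.887×10⁹.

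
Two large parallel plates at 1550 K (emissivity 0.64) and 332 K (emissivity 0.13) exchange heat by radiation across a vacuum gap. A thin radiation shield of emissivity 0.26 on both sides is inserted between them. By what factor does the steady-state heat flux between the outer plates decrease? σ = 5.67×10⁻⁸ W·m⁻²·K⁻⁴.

factor ≈ 1.81

Without shield: q₀ = σΔ(T⁴)/(1/ε₁+1/ε₂−1) with denominator 8.255.
With shield the two gaps are in series; the resistances add: (1/ε₁+1/ε_s−1)+(1/ε_s+1/ε₂−1) = 4.409+10.54 = 14.95.
Heat-flux ratio q₀/q = 14.95/8.255.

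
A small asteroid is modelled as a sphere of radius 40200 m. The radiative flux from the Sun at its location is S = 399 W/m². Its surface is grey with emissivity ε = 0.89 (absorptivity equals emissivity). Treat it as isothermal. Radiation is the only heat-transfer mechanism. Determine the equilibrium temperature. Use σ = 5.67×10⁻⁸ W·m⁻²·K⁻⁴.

At equilibrium, absorbed power = emitted power.
Absorbing cross-section = πr² = 5.077×10⁹ m²; emitting surface = 4πr² = 2.031×10¹⁰ m² (ratio 4).
εS·A_cross = εσ·A_surf·T⁴  ⇒  T⁴ = S/(4σ)   (ε cancels).
T⁴ = 399/(4·5.67×10⁻⁸) = 1.759×10⁹ K⁴.
T = (1.759×10⁹)^(1/4).

T ≈ 205 K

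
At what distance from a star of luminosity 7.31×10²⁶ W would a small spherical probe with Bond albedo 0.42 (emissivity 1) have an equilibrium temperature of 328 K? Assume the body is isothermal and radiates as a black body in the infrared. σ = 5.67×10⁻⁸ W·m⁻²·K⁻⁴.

For an isothermal black-emitting sphere, (1−a)S·πr² = σ·4πr²·T⁴ ⇒ S = 4σT⁴/(1−a).
S = 4·5.67×10⁻⁸·(328)⁴/0.580 = 4526 W/m².
Flux falls as S = L/(4πd²), so d = √(L/(4πS)) = √(7.31×10²⁶/(4π·4526)).

d ≈ 1.13×10¹¹ m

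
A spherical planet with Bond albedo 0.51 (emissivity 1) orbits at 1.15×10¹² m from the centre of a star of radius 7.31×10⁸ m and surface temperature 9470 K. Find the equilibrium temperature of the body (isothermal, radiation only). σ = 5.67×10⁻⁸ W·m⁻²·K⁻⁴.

The star's surface emits σT_*⁴; at distance d the flux is S = σT_*⁴(R_*/d)².
S = 5.67×10⁻⁸·(9470)⁴·(7.31×10⁸/1.15×10¹²)² = 184.3 W/m².
For an isothermal sphere T⁴ = (1−a)S/(4σ) = 3.981×10⁸ K⁴.

T ≈ 141 K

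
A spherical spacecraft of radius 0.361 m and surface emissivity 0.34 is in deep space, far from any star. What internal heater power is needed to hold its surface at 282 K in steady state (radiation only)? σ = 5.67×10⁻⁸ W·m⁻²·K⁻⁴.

P = εσ·4πr²·T⁴.
4πr² = 1.638 m²; T⁴ = 6.324×10⁹ K⁴.
P = 0.34·5.67×10⁻⁸·1.638·6.324×10⁹.

P ≈ 200 W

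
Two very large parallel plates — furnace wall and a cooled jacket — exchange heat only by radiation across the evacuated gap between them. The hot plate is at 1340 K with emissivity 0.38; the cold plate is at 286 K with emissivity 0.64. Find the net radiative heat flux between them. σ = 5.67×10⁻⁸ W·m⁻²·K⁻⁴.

q ≈ 57100 W/m²

For two infinite grey parallel plates, q = σ(T₁⁴ − T₂⁴)/(1/ε₁ + 1/ε₂ − 1).
T₁⁴ − T₂⁴ = 3.224×10¹² − 6.691×10⁹ = 3.217×10¹² K⁴.
1/ε₁ + 1/ε₂ − 1 = 2.632 + 1.562 − 1 = 3.194.
q = 5.67×10⁻⁸ × 3.217×10¹² / 3.194.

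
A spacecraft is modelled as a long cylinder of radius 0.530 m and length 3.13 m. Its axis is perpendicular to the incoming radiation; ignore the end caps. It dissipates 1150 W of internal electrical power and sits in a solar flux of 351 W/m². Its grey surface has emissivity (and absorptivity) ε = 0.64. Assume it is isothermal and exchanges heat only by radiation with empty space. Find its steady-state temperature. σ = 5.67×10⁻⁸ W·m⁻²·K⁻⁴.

At steady state, absorbed solar power + internal power = radiated power.
Absorbed: α·S·A_cross = 0.64·351·3.318 = 745.3 W (cross-section 2rL).
Total input = 745.3 + 1150 = 1895 W.
Radiated: εσ·A_surf·T⁴ with A_surf = 2πrL = 10.42 m².
T⁴ = 1895/(0.64·5.67×10⁻⁸·10.42) = 5.011×10⁹ K⁴.

T ≈ 266 K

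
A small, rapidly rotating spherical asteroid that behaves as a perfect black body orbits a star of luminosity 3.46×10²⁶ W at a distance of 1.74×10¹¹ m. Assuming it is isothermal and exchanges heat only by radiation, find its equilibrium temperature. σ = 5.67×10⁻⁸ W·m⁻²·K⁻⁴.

First find the stellar flux at distance d: S = L/(4πd²) = 3.46×10²⁶/(4π·(1.74×10¹¹)²) = 909.4 W/m².
For an isothermal sphere, absorbed (1−a)S·πr² = emitted σ·4πr²·T⁴, so T⁴ = (1−a)S/(4σ).
T⁴ = 1.00·909.4/(4·5.67×10⁻⁸) = 4.010×10⁹ K⁴.

T ≈ 252 K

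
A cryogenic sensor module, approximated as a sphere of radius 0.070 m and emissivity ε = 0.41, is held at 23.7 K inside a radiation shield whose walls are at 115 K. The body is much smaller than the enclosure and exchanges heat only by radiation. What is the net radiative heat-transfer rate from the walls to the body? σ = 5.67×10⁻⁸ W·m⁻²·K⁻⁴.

P_net ≈ 0.250 W

For a small grey body in a large enclosure: P_net = εσA(T_body⁴ − T_wall⁴).
A = 4πr² = 0.06158 m²; T_body⁴ − T_wall⁴ = 3.155×10⁵ − 1.749×10⁸ = -1.746×10⁸ K⁴.
|P_net| = 0.41·5.67×10⁻⁸·0.06158·1.746×10⁸.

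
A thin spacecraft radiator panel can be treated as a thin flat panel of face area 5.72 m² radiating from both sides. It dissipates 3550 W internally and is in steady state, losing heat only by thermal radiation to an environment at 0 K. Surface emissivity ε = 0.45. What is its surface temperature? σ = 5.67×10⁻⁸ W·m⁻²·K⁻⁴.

T ≈ 332 K

Steady state: internal power = radiated power, P = εσA T⁴.
Radiating area A = 2·5.72 = 11.44 m².
T⁴ = P/(εσA) = 3550/(0.45·5.67×10⁻⁸·11.44) = 1.216×10¹⁰ K⁴.
T = (1.216×10¹⁰)^(1/4).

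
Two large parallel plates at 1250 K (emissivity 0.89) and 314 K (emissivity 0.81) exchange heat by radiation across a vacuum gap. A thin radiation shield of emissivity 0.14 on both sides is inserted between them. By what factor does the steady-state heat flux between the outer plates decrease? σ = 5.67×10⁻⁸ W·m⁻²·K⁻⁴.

factor ≈ 10.8

Without shield: q₀ = σΔ(T⁴)/(1/ε₁+1/ε₂−1) with denominator 1.358.
With shield the two gaps are in series; the resistances add: (1/ε₁+1/ε_s−1)+(1/ε_s+1/ε₂−1) = 7.266+7.377 = 14.64.
Heat-flux ratio q₀/q = 14.64/1.358.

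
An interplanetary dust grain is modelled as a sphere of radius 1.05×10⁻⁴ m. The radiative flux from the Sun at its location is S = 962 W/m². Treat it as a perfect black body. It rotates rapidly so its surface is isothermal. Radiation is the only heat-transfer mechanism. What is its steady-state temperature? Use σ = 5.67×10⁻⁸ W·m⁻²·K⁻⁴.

T ≈ 255 K

At equilibrium, absorbed power = emitted power.
Absorbing cross-section = πr² = 3.464×10⁻⁸ m²; emitting surface = 4πr² = 1.385×10⁻⁷ m² (ratio 4).
S·A_cross = εσ·A_surf·T⁴  ⇒  T⁴ = S/(4σ).
T⁴ = 1.00·962/(4·5.67×10⁻⁸) = 4.242×10⁹ K⁴.
T = (4.242×10⁹)^(1/4).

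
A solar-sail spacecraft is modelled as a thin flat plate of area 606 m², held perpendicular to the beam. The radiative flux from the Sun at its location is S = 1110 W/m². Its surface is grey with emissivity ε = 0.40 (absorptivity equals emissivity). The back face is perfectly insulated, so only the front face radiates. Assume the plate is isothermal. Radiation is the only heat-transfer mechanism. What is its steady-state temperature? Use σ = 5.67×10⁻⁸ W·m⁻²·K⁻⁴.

At equilibrium, absorbed power = emitted power.
Absorbing cross-section = A = 606.0 m²; emitting surface = A = 606.0 m² (ratio 1).
εS·A_cross = εσ·A_surf·T⁴  ⇒  T⁴ = S/(1σ)   (ε cancels).
T⁴ = 1110/(1·5.67×10⁻⁸) = 1.958×10¹⁰ K⁴.
T = (1.958×10¹⁰)^(1/4).

T ≈ 374 K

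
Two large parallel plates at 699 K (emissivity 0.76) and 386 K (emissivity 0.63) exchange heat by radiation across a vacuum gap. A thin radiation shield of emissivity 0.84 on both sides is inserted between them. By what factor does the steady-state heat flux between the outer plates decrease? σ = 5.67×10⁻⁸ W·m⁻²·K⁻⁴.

Without shield: q₀ = σΔ(T⁴)/(1/ε₁+1/ε₂−1) with denominator 1.903.
With shield the two gaps are in series; the resistances add: (1/ε₁+1/ε_s−1)+(1/ε_s+1/ε₂−1) = 1.506+1.778 = 3.284.
Heat-flux ratio q₀/q = 3.284/1.903.

factor ≈ 1.73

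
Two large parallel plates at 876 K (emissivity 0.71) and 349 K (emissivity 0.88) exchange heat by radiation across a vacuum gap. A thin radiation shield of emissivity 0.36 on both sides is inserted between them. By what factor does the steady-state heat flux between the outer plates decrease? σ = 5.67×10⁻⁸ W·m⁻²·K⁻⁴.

factor ≈ 3.95

Without shield: q₀ = σΔ(T⁴)/(1/ε₁+1/ε₂−1) with denominator 1.545.
With shield the two gaps are in series; the resistances add: (1/ε₁+1/ε_s−1)+(1/ε_s+1/ε₂−1) = 3.186+2.914 = 6.100.
Heat-flux ratio q₀/q = 6.100/1.545.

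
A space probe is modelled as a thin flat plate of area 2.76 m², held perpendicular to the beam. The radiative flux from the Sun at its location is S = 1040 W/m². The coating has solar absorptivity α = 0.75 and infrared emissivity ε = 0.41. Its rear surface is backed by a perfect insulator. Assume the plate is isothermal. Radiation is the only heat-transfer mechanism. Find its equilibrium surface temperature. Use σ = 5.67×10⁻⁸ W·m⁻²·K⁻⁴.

At equilibrium, absorbed power = emitted power.
Absorbing cross-section = A = 2.760 m²; emitting surface = A = 2.760 m² (ratio 1).
αS·A_cross = εσ·A_surf·T⁴  ⇒  T⁴ = αS/(ε·1σ).
T⁴ = 0.750·1040/(0.41·1·5.67×10⁻⁸) = 3.355×10¹⁰ K⁴.
T = (3.355×10¹⁰)^(1/4).

T ≈ 428 K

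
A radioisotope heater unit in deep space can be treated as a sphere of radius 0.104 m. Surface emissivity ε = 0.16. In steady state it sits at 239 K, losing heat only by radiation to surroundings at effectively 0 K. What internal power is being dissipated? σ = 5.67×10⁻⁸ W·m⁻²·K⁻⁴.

Steady state: P = εσA T⁴.
A = 4πr² = 0.1359 m²; T⁴ = (239)⁴ = 3.263×10⁹ K⁴.
P = 0.16 × 5.67×10⁻⁸ × 0.1359 × 3.263×10⁹.

P ≈ 4.02 W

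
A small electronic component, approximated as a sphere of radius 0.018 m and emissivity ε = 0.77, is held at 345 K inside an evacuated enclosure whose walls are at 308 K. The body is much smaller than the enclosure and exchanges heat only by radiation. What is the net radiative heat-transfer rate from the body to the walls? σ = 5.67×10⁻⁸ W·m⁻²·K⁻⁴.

For a small grey body in a large enclosure: P_net = εσA(T_body⁴ − T_wall⁴).
A = 4πr² = 0.004072 m²; T_body⁴ − T_wall⁴ = 1.417×10¹⁰ − 8.999×10⁹ = 5.168×10⁹ K⁴.
|P_net| = 0.77·5.67×10⁻⁸·0.004072·5.168×10⁹.

P_net ≈ 0.919 W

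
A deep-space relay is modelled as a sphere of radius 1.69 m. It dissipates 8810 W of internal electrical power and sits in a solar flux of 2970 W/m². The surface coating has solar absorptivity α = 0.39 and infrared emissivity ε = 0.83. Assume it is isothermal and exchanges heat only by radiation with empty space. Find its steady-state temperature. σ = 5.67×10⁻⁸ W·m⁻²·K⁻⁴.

T ≈ 327 K

At steady state, absorbed solar power + internal power = radiated power.
Absorbed: α·S·A_cross = 0.39·2970·8.973 = 10390 W (cross-section πr²).
Total input = 10390 + 8810 = 19200 W.
Radiated: εσ·A_surf·T⁴ with A_surf = 4πr² = 35.89 m².
T⁴ = 19200/(0.83·5.67×10⁻⁸·35.89) = 1.137×10¹⁰ K⁴.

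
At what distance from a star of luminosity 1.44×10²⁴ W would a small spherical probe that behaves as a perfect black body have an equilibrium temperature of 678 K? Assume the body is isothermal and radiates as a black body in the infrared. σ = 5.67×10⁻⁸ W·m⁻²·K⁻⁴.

For an isothermal black-emitting sphere, (1−a)S·πr² = σ·4πr²·T⁴ ⇒ S = 4σT⁴/(1−a).
S = 4·5.67×10⁻⁸·(678)⁴/1.00 = 47920 W/m².
Flux falls as S = L/(4πd²), so d = √(L/(4πS)) = √(1.44×10²⁴/(4π·47920)).

d ≈ 1.55×10⁹ m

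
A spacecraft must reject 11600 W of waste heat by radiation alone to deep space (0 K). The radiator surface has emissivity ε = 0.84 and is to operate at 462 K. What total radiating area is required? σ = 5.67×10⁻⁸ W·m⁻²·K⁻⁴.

A ≈ 5.35 m²

P = εσA T⁴ ⇒ A = P/(εσT⁴).
T⁴ = 4.556×10¹⁰ K⁴.
A = 11600/(0.84 × 5.67×10⁻⁸ × 4.556×10¹⁰).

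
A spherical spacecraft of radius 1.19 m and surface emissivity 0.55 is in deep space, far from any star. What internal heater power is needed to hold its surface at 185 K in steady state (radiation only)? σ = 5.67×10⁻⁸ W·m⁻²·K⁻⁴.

P = εσ·4πr²·T⁴.
4πr² = 17.80 m²; T⁴ = 1.171×10⁹ K⁴.
P = 0.55·5.67×10⁻⁸·17.80·1.171×10⁹.

P ≈ 650 W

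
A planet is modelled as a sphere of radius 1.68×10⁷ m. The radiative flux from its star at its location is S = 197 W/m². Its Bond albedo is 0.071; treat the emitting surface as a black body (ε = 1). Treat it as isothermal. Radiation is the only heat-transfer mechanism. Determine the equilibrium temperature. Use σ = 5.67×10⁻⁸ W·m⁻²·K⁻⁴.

At equilibrium, absorbed power = emitted power.
Absorbing cross-section = πr² = 8.867×10¹⁴ m²; emitting surface = 4πr² = 3.547×10¹⁵ m² (ratio 4).
(1−a)S·A_cross = εσ·A_surf·T⁴  ⇒  T⁴ = (1−a)S/(4σ).
T⁴ = 0.929·197/(4·5.67×10⁻⁸) = 8.069×10⁸ K⁴.
T = (8.069×10⁸)^(1/4).

T ≈ 169 K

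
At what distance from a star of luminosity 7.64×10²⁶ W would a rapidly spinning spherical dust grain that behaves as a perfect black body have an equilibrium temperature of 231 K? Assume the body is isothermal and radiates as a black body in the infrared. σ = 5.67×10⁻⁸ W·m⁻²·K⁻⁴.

d ≈ 3.07×10¹¹ m

For an isothermal black-emitting sphere, (1−a)S·πr² = σ·4πr²·T⁴ ⇒ S = 4σT⁴/(1−a).
S = 4·5.67×10⁻⁸·(231)⁴/1.00 = 645.8 W/m².
Flux falls as S = L/(4πd²), so d = √(L/(4πS)) = √(7.64×10²⁶/(4π·645.8)).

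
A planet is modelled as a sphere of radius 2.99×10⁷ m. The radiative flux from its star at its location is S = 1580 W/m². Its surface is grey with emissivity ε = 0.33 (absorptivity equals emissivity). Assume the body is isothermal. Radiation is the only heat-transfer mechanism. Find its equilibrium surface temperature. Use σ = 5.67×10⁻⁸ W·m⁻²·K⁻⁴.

T ≈ 289 K

At equilibrium, absorbed power = emitted power.
Absorbing cross-section = πr² = 2.809×10¹⁵ m²; emitting surface = 4πr² = 1.123×10¹⁶ m² (ratio 4).
εS·A_cross = εσ·A_surf·T⁴  ⇒  T⁴ = S/(4σ)   (ε cancels).
T⁴ = 1580/(4·5.67×10⁻⁸) = 6.966×10⁹ K⁴.
T = (6.966×10⁹)^(1/4).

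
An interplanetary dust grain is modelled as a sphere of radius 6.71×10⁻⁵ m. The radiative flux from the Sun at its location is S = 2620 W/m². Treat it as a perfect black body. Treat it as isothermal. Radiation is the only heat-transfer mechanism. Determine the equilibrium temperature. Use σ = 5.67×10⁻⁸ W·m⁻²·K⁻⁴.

At equilibrium, absorbed power = emitted power.
Absorbing cross-section = πr² = 1.414×10⁻⁸ m²; emitting surface = 4πr² = 5.658×10⁻⁸ m² (ratio 4).
S·A_cross = εσ·A_surf·T⁴  ⇒  T⁴ = S/(4σ).
T⁴ = 1.00·2620/(4·5.67×10⁻⁸) = 1.155×10¹⁰ K⁴.
T = (1.155×10¹⁰)^(1/4).

T ≈ 328 K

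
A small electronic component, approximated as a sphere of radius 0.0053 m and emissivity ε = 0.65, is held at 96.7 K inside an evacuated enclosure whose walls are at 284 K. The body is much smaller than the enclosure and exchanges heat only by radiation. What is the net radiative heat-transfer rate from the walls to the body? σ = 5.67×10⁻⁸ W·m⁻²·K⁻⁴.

For a small grey body in a large enclosure: P_net = εσA(T_body⁴ − T_wall⁴).
A = 4πr² = 3.530×10⁻⁴ m²; T_body⁴ − T_wall⁴ = 8.744×10⁷ − 6.505×10⁹ = -6.418×10⁹ K⁴.
|P_net| = 0.65·5.67×10⁻⁸·3.530×10⁻⁴·6.418×10⁹.

P_net ≈ 0.0835 W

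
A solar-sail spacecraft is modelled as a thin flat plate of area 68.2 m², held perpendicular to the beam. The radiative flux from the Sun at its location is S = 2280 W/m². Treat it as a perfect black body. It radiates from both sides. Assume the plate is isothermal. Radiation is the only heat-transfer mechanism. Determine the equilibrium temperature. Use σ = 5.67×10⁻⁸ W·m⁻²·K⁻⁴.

At equilibrium, absorbed power = emitted power.
Absorbing cross-section = A = 68.20 m²; emitting surface = 2A = 136.4 m² (ratio 2).
S·A_cross = εσ·A_surf·T⁴  ⇒  T⁴ = S/(2σ).
T⁴ = 1.00·2280/(2·5.67×10⁻⁸) = 2.011×10¹⁰ K⁴.
T = (2.011×10¹⁰)^(1/4).

T ≈ 377 K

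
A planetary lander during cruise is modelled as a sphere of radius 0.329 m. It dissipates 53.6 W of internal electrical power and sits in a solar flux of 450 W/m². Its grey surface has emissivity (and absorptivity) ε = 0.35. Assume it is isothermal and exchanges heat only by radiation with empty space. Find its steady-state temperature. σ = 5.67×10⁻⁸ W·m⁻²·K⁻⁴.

T ≈ 251 K

At steady state, absorbed solar power + internal power = radiated power.
Absorbed: α·S·A_cross = 0.35·450·0.3400 = 53.56 W (cross-section πr²).
Total input = 53.56 + 53.6 = 107.2 W.
Radiated: εσ·A_surf·T⁴ with A_surf = 4πr² = 1.360 m².
T⁴ = 107.2/(0.35·5.67×10⁻⁸·1.360) = 3.970×10⁹ K⁴.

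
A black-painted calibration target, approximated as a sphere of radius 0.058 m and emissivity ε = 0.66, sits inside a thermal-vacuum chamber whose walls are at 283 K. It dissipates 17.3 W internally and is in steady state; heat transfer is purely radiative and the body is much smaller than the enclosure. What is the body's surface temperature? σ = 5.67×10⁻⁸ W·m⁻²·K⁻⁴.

For a small grey body in a large enclosure, net radiated power = εσA(T⁴ − T_w⁴).
Steady state: P = εσA(T⁴ − T_w⁴) with A = 4πr² = 0.04227 m².
T⁴ = P/(εσA) + T_w⁴ = 17.3/(0.66·5.67×10⁻⁸·0.04227) + (283)⁴
    = 1.094×10¹⁰ + 6.414×10⁹ = 1.735×10¹⁰ K⁴.

T ≈ 363 K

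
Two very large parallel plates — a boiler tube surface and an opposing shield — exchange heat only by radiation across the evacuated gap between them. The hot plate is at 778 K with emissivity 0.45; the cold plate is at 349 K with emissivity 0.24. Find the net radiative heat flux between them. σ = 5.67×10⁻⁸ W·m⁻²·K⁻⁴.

q ≈ 3700 W/m²

For two infinite grey parallel plates, q = σ(T₁⁴ − T₂⁴)/(1/ε₁ + 1/ε₂ − 1).
T₁⁴ − T₂⁴ = 3.664×10¹¹ − 1.484×10¹⁰ = 3.515×10¹¹ K⁴.
1/ε₁ + 1/ε₂ − 1 = 2.222 + 4.167 − 1 = 5.389.
q = 5.67×10⁻⁸ × 3.515×10¹¹ / 5.389.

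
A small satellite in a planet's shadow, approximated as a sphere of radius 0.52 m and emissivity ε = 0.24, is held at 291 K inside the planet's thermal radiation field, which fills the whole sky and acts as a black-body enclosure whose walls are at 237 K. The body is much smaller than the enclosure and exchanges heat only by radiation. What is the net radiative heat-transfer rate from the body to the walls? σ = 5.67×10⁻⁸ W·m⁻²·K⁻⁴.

For a small grey body in a large enclosure: P_net = εσA(T_body⁴ − T_wall⁴).
A = 4πr² = 3.398 m²; T_body⁴ − T_wall⁴ = 7.171×10⁹ − 3.155×10⁹ = 4.016×10⁹ K⁴.
|P_net| = 0.24·5.67×10⁻⁸·3.398·4.016×10⁹.

P_net ≈ 186 W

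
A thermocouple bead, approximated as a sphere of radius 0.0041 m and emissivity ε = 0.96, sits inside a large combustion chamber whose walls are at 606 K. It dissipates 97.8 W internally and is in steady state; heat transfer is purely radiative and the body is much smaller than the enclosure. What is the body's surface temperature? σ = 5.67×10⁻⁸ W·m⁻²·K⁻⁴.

T ≈ 1710 K

For a small grey body in a large enclosure, net radiated power = εσA(T⁴ − T_w⁴).
Steady state: P = εσA(T⁴ − T_w⁴) with A = 4πr² = 2.112×10⁻⁴ m².
T⁴ = P/(εσA) + T_w⁴ = 97.8/(0.96·5.67×10⁻⁸·2.112×10⁻⁴) + (606)⁴
    = 8.506×10¹² + 1.349×10¹¹ = 8.641×10¹² K⁴.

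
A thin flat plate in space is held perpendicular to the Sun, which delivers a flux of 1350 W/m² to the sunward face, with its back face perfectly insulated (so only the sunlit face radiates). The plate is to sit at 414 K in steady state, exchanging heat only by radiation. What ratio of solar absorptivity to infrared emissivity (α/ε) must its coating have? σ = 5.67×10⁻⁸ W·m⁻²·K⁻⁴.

Balance: αS·A = εσ·1A·T⁴ ⇒ α/ε = σT⁴/S.
α/ε = 5.67×10⁻⁸·(414)⁴/1350 = 5.67×10⁻⁸·2.938×10¹⁰/1350.

α/ε ≈ 1.23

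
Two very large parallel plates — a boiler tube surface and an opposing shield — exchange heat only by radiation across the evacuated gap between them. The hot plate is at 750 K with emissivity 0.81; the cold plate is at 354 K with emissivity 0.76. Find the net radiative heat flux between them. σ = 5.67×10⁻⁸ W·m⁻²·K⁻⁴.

For two infinite grey parallel plates, q = σ(T₁⁴ − T₂⁴)/(1/ε₁ + 1/ε₂ − 1).
T₁⁴ − T₂⁴ = 3.164×10¹¹ − 1.570×10¹⁰ = 3.007×10¹¹ K⁴.
1/ε₁ + 1/ε₂ − 1 = 1.235 + 1.316 − 1 = 1.550.
q = 5.67×10⁻⁸ × 3.007×10¹¹ / 1.550.

q ≈ 11000 W/m²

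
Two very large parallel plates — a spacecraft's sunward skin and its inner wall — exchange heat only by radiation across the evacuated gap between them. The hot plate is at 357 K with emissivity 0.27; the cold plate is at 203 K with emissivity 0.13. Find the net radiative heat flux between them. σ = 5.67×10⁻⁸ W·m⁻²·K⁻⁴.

For two infinite grey parallel plates, q = σ(T₁⁴ − T₂⁴)/(1/ε₁ + 1/ε₂ − 1).
T₁⁴ − T₂⁴ = 1.624×10¹⁰ − 1.698×10⁹ = 1.455×10¹⁰ K⁴.
1/ε₁ + 1/ε₂ − 1 = 3.704 + 7.692 − 1 = 10.40.
q = 5.67×10⁻⁸ × 1.455×10¹⁰ / 10.40.

q ≈ 79.3 W/m²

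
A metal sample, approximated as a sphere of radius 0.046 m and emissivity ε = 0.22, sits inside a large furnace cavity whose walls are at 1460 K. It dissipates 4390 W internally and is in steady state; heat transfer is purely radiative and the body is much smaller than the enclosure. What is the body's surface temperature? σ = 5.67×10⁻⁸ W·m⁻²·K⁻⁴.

For a small grey body in a large enclosure, net radiated power = εσA(T⁴ − T_w⁴).
Steady state: P = εσA(T⁴ − T_w⁴) with A = 4πr² = 0.02659 m².
T⁴ = P/(εσA) + T_w⁴ = 4390/(0.22·5.67×10⁻⁸·0.02659) + (1460)⁴
    = 1.324×10¹³ + 4.544×10¹² = 1.778×10¹³ K⁴.

T ≈ 2050 K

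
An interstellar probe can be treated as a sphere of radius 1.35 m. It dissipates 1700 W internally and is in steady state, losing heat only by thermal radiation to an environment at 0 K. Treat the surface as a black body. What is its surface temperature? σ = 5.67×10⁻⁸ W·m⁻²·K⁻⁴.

Steady state: internal power = radiated power, P = εσA T⁴.
Radiating area A = 4πr² = 22.90 m².
T⁴ = P/(εσA) = 1700/(1.0·5.67×10⁻⁸·22.90) = 1.309×10⁹ K⁴.
T = (1.309×10⁹)^(1/4).

T ≈ 190 K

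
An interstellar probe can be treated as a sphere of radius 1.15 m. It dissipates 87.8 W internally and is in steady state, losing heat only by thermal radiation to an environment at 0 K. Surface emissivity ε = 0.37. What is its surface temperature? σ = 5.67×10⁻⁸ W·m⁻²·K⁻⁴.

T ≈ 126 K

Steady state: internal power = radiated power, P = εσA T⁴.
Radiating area A = 4πr² = 16.62 m².
T⁴ = P/(εσA) = 87.8/(0.37·5.67×10⁻⁸·16.62) = 2.518×10⁸ K⁴.
T = (2.518×10⁸)^(1/4).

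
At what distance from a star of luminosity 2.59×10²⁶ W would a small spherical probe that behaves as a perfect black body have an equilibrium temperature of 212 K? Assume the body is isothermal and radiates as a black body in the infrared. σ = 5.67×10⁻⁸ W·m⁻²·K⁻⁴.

For an isothermal black-emitting sphere, (1−a)S·πr² = σ·4πr²·T⁴ ⇒ S = 4σT⁴/(1−a).
S = 4·5.67×10⁻⁸·(212)⁴/1.00 = 458.1 W/m².
Flux falls as S = L/(4πd²), so d = √(L/(4πS)) = √(2.59×10²⁶/(4π·458.1)).

d ≈ 2.12×10¹¹ m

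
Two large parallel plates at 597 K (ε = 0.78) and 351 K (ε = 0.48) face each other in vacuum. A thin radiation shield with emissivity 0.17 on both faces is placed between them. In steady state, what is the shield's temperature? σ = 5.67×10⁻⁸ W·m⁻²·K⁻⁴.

In steady state the net flux on the hot side equals that on the cold side.
σ(T₁⁴−T_s⁴)/D₁ = σ(T_s⁴−T₂⁴)/D₂, with D₁ = 1/ε₁+1/ε_s−1 = 6.164, D₂ = 1/ε_s+1/ε₂−1 = 6.966.
Solve for T_s⁴: T_s⁴ = (D₂·T₁⁴ + D₁·T₂⁴)/(D₁+D₂) = 7.452×10¹⁰ K⁴.

T_s ≈ 522 K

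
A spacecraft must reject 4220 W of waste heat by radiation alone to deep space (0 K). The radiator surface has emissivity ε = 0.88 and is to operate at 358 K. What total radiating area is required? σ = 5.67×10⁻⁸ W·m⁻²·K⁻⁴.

P = εσA T⁴ ⇒ A = P/(εσT⁴).
T⁴ = 1.643×10¹⁰ K⁴.
A = 4220/(0.88 × 5.67×10⁻⁸ × 1.643×10¹⁰).

A ≈ 5.15 m²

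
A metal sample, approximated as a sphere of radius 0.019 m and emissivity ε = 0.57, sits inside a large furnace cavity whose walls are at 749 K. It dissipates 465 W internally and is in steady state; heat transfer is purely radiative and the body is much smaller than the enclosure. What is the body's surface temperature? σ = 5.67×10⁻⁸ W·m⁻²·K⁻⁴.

For a small grey body in a large enclosure, net radiated power = εσA(T⁴ − T_w⁴).
Steady state: P = εσA(T⁴ − T_w⁴) with A = 4πr² = 0.004536 m².
T⁴ = P/(εσA) + T_w⁴ = 465/(0.57·5.67×10⁻⁸·0.004536) + (749)⁴
    = 3.172×10¹² + 3.147×10¹¹ = 3.486×10¹² K⁴.

T ≈ 1370 K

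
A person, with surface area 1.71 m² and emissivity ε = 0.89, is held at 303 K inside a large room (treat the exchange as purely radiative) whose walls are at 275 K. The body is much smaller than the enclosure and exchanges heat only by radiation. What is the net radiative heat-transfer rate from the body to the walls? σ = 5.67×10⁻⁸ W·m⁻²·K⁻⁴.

For a small grey body in a large enclosure: P_net = εσA(T_body⁴ − T_wall⁴).
A = 1.71 m²; T_body⁴ − T_wall⁴ = 8.429×10⁹ − 5.719×10⁹ = 2.710×10⁹ K⁴.
|P_net| = 0.89·5.67×10⁻⁸·1.710·2.710×10⁹.

P_net ≈ 234 W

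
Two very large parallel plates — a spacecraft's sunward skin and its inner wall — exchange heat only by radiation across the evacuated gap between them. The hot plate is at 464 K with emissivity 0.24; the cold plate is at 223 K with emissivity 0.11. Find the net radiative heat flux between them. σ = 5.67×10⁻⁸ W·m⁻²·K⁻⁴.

q ≈ 203 W/m²

For two infinite grey parallel plates, q = σ(T₁⁴ − T₂⁴)/(1/ε₁ + 1/ε₂ − 1).
T₁⁴ − T₂⁴ = 4.635×10¹⁰ − 2.473×10⁹ = 4.388×10¹⁰ K⁴.
1/ε₁ + 1/ε₂ − 1 = 4.167 + 9.091 − 1 = 12.26.
q = 5.67×10⁻⁸ × 4.388×10¹⁰ / 12.26.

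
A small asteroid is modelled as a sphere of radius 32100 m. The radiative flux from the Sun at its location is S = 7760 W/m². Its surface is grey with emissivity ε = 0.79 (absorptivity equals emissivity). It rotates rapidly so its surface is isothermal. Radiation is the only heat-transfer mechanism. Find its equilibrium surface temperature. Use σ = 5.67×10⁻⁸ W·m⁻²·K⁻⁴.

At equilibrium, absorbed power = emitted power.
Absorbing cross-section = πr² = 3.237×10⁹ m²; emitting surface = 4πr² = 1.295×10¹⁰ m² (ratio 4).
εS·A_cross = εσ·A_surf·T⁴  ⇒  T⁴ = S/(4σ)   (ε cancels).
T⁴ = 7760/(4·5.67×10⁻⁸) = 3.422×10¹⁰ K⁴.
T = (3.422×10¹⁰)^(1/4).

T ≈ 430 K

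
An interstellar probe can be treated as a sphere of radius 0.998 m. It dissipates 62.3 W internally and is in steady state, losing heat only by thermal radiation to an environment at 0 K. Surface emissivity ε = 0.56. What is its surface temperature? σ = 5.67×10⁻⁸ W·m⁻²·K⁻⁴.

T ≈ 112 K

Steady state: internal power = radiated power, P = εσA T⁴.
Radiating area A = 4πr² = 12.52 m².
T⁴ = P/(εσA) = 62.3/(0.56·5.67×10⁻⁸·12.52) = 1.568×10⁸ K⁴.
T = (1.568×10⁸)^(1/4).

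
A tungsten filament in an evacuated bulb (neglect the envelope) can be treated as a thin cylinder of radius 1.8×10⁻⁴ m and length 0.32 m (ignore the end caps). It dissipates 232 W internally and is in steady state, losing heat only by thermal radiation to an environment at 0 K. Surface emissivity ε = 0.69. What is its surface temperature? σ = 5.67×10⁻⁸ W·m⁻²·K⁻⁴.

T ≈ 2010 K

Steady state: internal power = radiated power, P = εσA T⁴.
Radiating area A = 2πrL = 3.619×10⁻⁴ m².
T⁴ = P/(εσA) = 232/(0.69·5.67×10⁻⁸·3.619×10⁻⁴) = 1.639×10¹³ K⁴.
T = (1.639×10¹³)^(1/4).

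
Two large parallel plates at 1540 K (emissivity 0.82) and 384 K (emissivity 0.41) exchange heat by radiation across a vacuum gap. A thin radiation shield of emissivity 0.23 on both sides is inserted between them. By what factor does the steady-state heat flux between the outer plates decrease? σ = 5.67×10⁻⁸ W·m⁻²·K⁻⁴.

Without shield: q₀ = σΔ(T⁴)/(1/ε₁+1/ε₂−1) with denominator 2.659.
With shield the two gaps are in series; the resistances add: (1/ε₁+1/ε_s−1)+(1/ε_s+1/ε₂−1) = 4.567+5.787 = 10.35.
Heat-flux ratio q₀/q = 10.35/2.659.

factor ≈ 3.89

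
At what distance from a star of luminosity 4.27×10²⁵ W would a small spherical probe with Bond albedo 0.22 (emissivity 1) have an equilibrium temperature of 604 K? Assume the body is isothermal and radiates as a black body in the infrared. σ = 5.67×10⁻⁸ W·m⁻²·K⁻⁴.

d ≈ 9.37×10⁹ m

For an isothermal black-emitting sphere, (1−a)S·πr² = σ·4πr²·T⁴ ⇒ S = 4σT⁴/(1−a).
S = 4·5.67×10⁻⁸·(604)⁴/0.780 = 38700 W/m².
Flux falls as S = L/(4πd²), so d = √(L/(4πS)) = √(4.27×10²⁵/(4π·38700)).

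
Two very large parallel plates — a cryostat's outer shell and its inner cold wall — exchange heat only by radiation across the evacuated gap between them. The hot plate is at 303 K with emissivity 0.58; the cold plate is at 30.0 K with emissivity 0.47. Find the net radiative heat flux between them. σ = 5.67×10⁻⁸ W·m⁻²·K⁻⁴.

For two infinite grey parallel plates, q = σ(T₁⁴ − T₂⁴)/(1/ε₁ + 1/ε₂ − 1).
T₁⁴ − T₂⁴ = 8.429×10⁹ − 8.100×10⁵ = 8.428×10⁹ K⁴.
1/ε₁ + 1/ε₂ − 1 = 1.724 + 2.128 − 1 = 2.852.
q = 5.67×10⁻⁸ × 8.428×10⁹ / 2.852.

q ≈ 168 W/m²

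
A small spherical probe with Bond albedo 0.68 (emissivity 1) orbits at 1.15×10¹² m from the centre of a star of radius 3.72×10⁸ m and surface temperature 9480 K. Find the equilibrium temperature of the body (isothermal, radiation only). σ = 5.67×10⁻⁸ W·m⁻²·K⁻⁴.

T ≈ 90.7 K

The star's surface emits σT_*⁴; at distance d the flux is S = σT_*⁴(R_*/d)².
S = 5.67×10⁻⁸·(9480)⁴·(3.72×10⁸/1.15×10¹²)² = 47.92 W/m².
For an isothermal sphere T⁴ = (1−a)S/(4σ) = 6.761×10⁷ K⁴.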